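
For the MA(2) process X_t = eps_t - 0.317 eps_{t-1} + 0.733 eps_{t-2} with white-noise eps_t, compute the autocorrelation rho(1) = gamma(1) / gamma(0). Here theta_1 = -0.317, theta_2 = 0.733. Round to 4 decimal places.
\rho(1) = -0.3354

For an MA(q) process with theta_0 = 1, the autocovariance is
  gamma(k) = sigma^2 * sum_{i=0..q-k} theta_i * theta_{i+k},
and rho(k) = gamma(k) / gamma(0). Sigma^2 cancels.
  numerator   = (1)*(-0.317) + (-0.317)*(0.733) = -0.549361.
  denominator = (1)^2 + (-0.317)^2 + (0.733)^2 = 1.637778.
  rho(1) = -0.549361 / 1.637778 = -0.3354.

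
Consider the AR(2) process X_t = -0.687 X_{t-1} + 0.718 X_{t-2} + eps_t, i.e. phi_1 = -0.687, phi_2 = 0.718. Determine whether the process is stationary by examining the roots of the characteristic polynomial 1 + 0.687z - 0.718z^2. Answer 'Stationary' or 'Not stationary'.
\text{Not stationary}

The AR(p) characteristic polynomial is P(z) = 1 + 0.687z - 0.718z^2.
Stationarity requires all roots to lie outside the unit circle, i.e. |z| > 1 for every root.
Set 1 + (0.687) z + (-0.718) z^2 = 0, i.e. a z^2 + b z + c = 0 with a = -0.718, b = 0.687, c = 1.
Discriminant D = b^2 - 4ac = (0.687)^2 - 4*(-0.718)*1 = 0.471969 - (-2.872) = 3.343969.
D >= 0, so the roots are real: z = (-b +/- sqrt(D)) / (2a) = (-0.687 +/- 1.828652) / (-1.436).
  z_1 = (-0.687 + 1.828652) / (-1.436) = -0.795,   |z_1| = 0.795.
  z_2 = (-0.687 - 1.828652) / (-1.436) = 1.7518,   |z_2| = 1.7518.
Moduli of all roots: 0.7950, 1.7518.
All moduli strictly greater than 1? No.
Verdict: Not stationary.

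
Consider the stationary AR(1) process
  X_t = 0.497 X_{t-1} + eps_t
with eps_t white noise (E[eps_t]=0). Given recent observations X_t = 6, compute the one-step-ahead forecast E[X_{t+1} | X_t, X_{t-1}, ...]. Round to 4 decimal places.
E[X_{t+1} \mid \mathcal F_t] = 2.9820

For an AR(p) model X_t = c + sum_i phi_i X_{t-i} + eps_t, the
one-step-ahead conditional mean is
  E[X_{t+1} | X_t, ...] = c + sum_i phi_i X_{t+1-i}.
Substitute known values:
  E[X_{t+1} | ...] = (0.497) * (6)
                   = 2.9820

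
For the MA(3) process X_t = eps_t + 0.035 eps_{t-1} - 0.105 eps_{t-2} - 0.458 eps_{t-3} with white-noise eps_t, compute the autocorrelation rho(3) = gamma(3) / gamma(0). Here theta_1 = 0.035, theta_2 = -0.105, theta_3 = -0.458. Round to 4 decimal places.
\rho(3) = -0.3748

For an MA(q) process with theta_0 = 1, the autocovariance is
  gamma(k) = sigma^2 * sum_{i=0..q-k} theta_i * theta_{i+k},
and rho(k) = gamma(k) / gamma(0). Sigma^2 cancels.
  numerator   = (1)*(-0.458) = -0.458.
  denominator = (1)^2 + (0.035)^2 + (-0.105)^2 + (-0.458)^2 = 1.222014.
  rho(3) = -0.458 / 1.222014 = -0.3748.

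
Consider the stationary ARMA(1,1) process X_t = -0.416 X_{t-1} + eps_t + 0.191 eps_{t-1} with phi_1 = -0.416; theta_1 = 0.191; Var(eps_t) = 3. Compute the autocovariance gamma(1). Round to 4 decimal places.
\gamma(1) = -0.7514

Multiply the model equation by X_{t-k} and take expectations. With theta_0 = psi_0 = 1 and psi_j the MA(infinity) weights, this gives
  gamma(k) - sum_i phi_i gamma(k-i) = c_k,
  c_k = sigma^2 * sum_{j=k..q} theta_j psi_{j-k}   (c_k = 0 for k > q),
using gamma(-m) = gamma(m).
psi-weights needed (psi_j = theta_j + sum_i phi_i psi_{j-i}):
  psi_1 = theta_1 + phi_1 = 0.191 + (-0.416) = -0.225
Right-hand sides:
  c_0 = sigma^2 (1 + theta_1 psi_1) = 3 * (1 + (0.191)(-0.225)) = 3 * 0.957025 = 2.871075
  c_1 = sigma^2 theta_1 = 3 * (0.191) = 0.573
  c_2 = 0
Equations for k = 0 and k = 1 (AR order 1):
  gamma(0) = phi_1 gamma(1) + c_0
  gamma(1) = phi_1 gamma(0) + c_1
Substituting the second into the first: gamma(0) (1 - phi_1^2) = c_0 + phi_1 c_1, so
  gamma(0) = (c_0 + phi_1 c_1) / (1 - phi_1^2) = (2.871075 + (-0.416)(0.573)) / (1 - (-0.416)^2) = 2.632707 / 0.826944 = 3.183658.
  gamma(1) = phi_1 gamma(0) + c_1 = (-0.416)(3.183658) + (0.573) = -0.751402.
Therefore gamma(1) = -0.7514 (to 4 decimal places).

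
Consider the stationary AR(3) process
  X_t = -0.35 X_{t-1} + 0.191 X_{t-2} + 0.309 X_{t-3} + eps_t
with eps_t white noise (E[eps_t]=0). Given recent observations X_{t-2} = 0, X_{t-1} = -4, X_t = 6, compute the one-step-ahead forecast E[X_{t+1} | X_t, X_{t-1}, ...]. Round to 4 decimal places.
E[X_{t+1} \mid \mathcal F_t] = -2.8640

For an AR(p) model X_t = c + sum_i phi_i X_{t-i} + eps_t, the
one-step-ahead conditional mean is
  E[X_{t+1} | X_t, ...] = c + sum_i phi_i X_{t+1-i}.
Substitute known values:
  E[X_{t+1} | ...] = (-0.35) * (6) + (0.191) * (-4) + (0.309) * (0)
                   = -2.8640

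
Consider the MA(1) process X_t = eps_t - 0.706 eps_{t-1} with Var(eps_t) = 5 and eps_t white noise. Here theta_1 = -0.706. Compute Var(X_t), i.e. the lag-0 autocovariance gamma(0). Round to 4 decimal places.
\gamma(0) = 7.4922

For an MA(q) process X_t = eps_t + sum_i theta_i eps_{t-i} with
Var(eps_t) = sigma^2, the variance is
  gamma(0) = sigma^2 * (1 + sum_i theta_i^2).
  sum_i theta_i^2 = (-0.706)^2 = 0.498436.
  gamma(0) = 5 * (1 + 0.498436) = 5 * 1.498436 = 7.49218, which rounds to 7.4922.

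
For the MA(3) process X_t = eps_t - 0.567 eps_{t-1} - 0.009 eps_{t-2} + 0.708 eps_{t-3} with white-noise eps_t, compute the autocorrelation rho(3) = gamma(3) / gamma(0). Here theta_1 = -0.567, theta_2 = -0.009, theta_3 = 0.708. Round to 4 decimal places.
\rho(3) = 0.3884

For an MA(q) process with theta_0 = 1, the autocovariance is
  gamma(k) = sigma^2 * sum_{i=0..q-k} theta_i * theta_{i+k},
and rho(k) = gamma(k) / gamma(0). Sigma^2 cancels.
  numerator   = (1)*(0.708) = 0.708.
  denominator = (1)^2 + (-0.567)^2 + (-0.009)^2 + (0.708)^2 = 1.822834.
  rho(3) = 0.708 / 1.822834 = 0.3884.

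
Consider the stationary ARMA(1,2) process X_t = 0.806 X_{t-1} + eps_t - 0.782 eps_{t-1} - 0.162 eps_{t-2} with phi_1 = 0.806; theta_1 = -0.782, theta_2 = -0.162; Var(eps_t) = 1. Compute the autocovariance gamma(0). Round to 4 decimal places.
\gamma(0) = 1.0587

Multiply the model equation by X_{t-k} and take expectations. With theta_0 = psi_0 = 1 and psi_j the MA(infinity) weights, this gives
  gamma(k) - sum_i phi_i gamma(k-i) = c_k,
  c_k = sigma^2 * sum_{j=k..q} theta_j psi_{j-k}   (c_k = 0 for k > q),
using gamma(-m) = gamma(m).
psi-weights needed (psi_j = theta_j + sum_i phi_i psi_{j-i}):
  psi_1 = theta_1 + phi_1 = -0.782 + (0.806) = 0.024
  psi_2 = theta_2 + phi_1 psi_1 = -0.162 + (0.806)(0.024) = -0.142656
Right-hand sides:
  c_0 = sigma^2 (1 + theta_1 psi_1 + theta_2 psi_2) = 1 * (1 + (-0.782)(0.024) + (-0.162)(-0.142656)) = 1 * 1.004342 = 1.004342
  c_1 = sigma^2 (theta_1 + theta_2 psi_1) = 1 * (-0.782 + (-0.162)(0.024)) = -0.785888
  c_2 = sigma^2 theta_2 = 1 * (-0.162) = -0.162
Equations for k = 0 and k = 1 (AR order 1):
  gamma(0) = phi_1 gamma(1) + c_0
  gamma(1) = phi_1 gamma(0) + c_1
Substituting the second into the first: gamma(0) (1 - phi_1^2) = c_0 + phi_1 c_1, so
  gamma(0) = (c_0 + phi_1 c_1) / (1 - phi_1^2) = (1.004342 + (0.806)(-0.785888)) / (1 - (0.806)^2) = 0.370917 / 0.350364 = 1.058661.
Therefore gamma(0) = 1.0587 (to 4 decimal places).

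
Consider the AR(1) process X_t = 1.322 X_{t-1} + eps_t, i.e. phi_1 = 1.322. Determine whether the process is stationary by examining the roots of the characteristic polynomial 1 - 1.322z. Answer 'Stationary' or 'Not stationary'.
\text{Not stationary}

The AR(p) characteristic polynomial is P(z) = 1 - 1.322z.
Stationarity requires all roots to lie outside the unit circle, i.e. |z| > 1 for every root.
This is linear in z: 1 + (-1.322) z = 0  =>  z = -1/(-1.322) = 0.75643,  |z| = 0.75643.
Moduli of all roots: 0.7564.
All moduli strictly greater than 1? No.
Verdict: Not stationary.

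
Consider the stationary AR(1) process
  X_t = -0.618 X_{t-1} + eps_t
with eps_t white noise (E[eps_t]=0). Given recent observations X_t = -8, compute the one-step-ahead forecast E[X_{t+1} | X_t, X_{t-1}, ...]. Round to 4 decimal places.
E[X_{t+1} \mid \mathcal F_t] = 4.9440

For an AR(p) model X_t = c + sum_i phi_i X_{t-i} + eps_t, the
one-step-ahead conditional mean is
  E[X_{t+1} | X_t, ...] = c + sum_i phi_i X_{t+1-i}.
Substitute known values:
  E[X_{t+1} | ...] = (-0.618) * (-8)
                   = 4.9440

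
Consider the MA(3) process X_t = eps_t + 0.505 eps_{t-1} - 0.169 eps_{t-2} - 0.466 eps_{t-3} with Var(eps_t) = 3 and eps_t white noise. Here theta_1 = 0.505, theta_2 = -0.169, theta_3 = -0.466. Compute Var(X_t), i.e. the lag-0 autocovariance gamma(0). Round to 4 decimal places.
\gamma(0) = 4.5022

For an MA(q) process X_t = eps_t + sum_i theta_i eps_{t-i} with
Var(eps_t) = sigma^2, the variance is
  gamma(0) = sigma^2 * (1 + sum_i theta_i^2).
  sum_i theta_i^2 = (0.505)^2 + (-0.169)^2 + (-0.466)^2 = 0.255025 + 0.028561 + 0.217156 = 0.500742.
  gamma(0) = 3 * (1 + 0.500742) = 3 * 1.500742 = 4.502226, which rounds to 4.5022.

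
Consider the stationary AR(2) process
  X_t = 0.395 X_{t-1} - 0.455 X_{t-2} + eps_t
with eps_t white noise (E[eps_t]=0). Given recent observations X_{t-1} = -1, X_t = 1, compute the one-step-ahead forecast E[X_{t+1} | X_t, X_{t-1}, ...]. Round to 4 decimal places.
E[X_{t+1} \mid \mathcal F_t] = 0.8500

For an AR(p) model X_t = c + sum_i phi_i X_{t-i} + eps_t, the
one-step-ahead conditional mean is
  E[X_{t+1} | X_t, ...] = c + sum_i phi_i X_{t+1-i}.
Substitute known values:
  E[X_{t+1} | ...] = (0.395) * (1) + (-0.455) * (-1)
                   = 0.8500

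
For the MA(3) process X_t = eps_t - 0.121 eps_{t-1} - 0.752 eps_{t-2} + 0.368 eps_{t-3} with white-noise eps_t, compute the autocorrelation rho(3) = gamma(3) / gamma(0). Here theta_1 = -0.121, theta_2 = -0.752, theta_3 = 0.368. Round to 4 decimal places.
\rho(3) = 0.2145

For an MA(q) process with theta_0 = 1, the autocovariance is
  gamma(k) = sigma^2 * sum_{i=0..q-k} theta_i * theta_{i+k},
and rho(k) = gamma(k) / gamma(0). Sigma^2 cancels.
  numerator   = (1)*(0.368) = 0.368.
  denominator = (1)^2 + (-0.121)^2 + (-0.752)^2 + (0.368)^2 = 1.715569.
  rho(3) = 0.368 / 1.715569 = 0.2145.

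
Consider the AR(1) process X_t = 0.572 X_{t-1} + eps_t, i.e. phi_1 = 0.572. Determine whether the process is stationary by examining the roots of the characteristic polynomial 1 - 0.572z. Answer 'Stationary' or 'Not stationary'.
\text{Stationary}

The AR(p) characteristic polynomial is P(z) = 1 - 0.572z.
Stationarity requires all roots to lie outside the unit circle, i.e. |z| > 1 for every root.
This is linear in z: 1 + (-0.572) z = 0  =>  z = -1/(-0.572) = 1.748252,  |z| = 1.748252.
Moduli of all roots: 1.7483.
All moduli strictly greater than 1? Yes.
Verdict: Stationary.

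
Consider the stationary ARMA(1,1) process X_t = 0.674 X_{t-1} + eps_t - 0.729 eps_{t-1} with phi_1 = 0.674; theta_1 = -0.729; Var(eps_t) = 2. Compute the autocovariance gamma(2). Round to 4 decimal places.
\gamma(2) = -0.0691

Multiply the model equation by X_{t-k} and take expectations. With theta_0 = psi_0 = 1 and psi_j the MA(infinity) weights, this gives
  gamma(k) - sum_i phi_i gamma(k-i) = c_k,
  c_k = sigma^2 * sum_{j=k..q} theta_j psi_{j-k}   (c_k = 0 for k > q),
using gamma(-m) = gamma(m).
psi-weights needed (psi_j = theta_j + sum_i phi_i psi_{j-i}):
  psi_1 = theta_1 + phi_1 = -0.729 + (0.674) = -0.055
Right-hand sides:
  c_0 = sigma^2 (1 + theta_1 psi_1) = 2 * (1 + (-0.729)(-0.055)) = 2 * 1.040095 = 2.08019
  c_1 = sigma^2 theta_1 = 2 * (-0.729) = -1.458
  c_2 = 0
Equations for k = 0 and k = 1 (AR order 1):
  gamma(0) = phi_1 gamma(1) + c_0
  gamma(1) = phi_1 gamma(0) + c_1
Substituting the second into the first: gamma(0) (1 - phi_1^2) = c_0 + phi_1 c_1, so
  gamma(0) = (c_0 + phi_1 c_1) / (1 - phi_1^2) = (2.08019 + (0.674)(-1.458)) / (1 - (0.674)^2) = 1.097498 / 0.545724 = 2.011086.
  gamma(1) = phi_1 gamma(0) + c_1 = (0.674)(2.011086) + (-1.458) = -0.102528.
For k = 2 (> q): gamma(2) = phi_1 gamma(1) = (0.674)(-0.102528) = -0.069104.
Therefore gamma(2) = -0.0691 (to 4 decimal places).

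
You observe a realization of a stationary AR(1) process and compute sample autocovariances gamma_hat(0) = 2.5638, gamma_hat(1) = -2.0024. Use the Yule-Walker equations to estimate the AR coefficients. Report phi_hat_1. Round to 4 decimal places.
\hat\phi_{1} = -0.7810

The Yule-Walker equations for an AR(p) process read, in matrix form,
  Gamma_p phi = r_p,   with   (Gamma_p)_{ij} = gamma(|i - j|),
                       (r_p)_i = gamma(i),   i,j = 1..p.
Substitute the sample gammas (Toeplitz matrix and right-hand side of size 1):
  Gamma_p = [[2.5638]]
  r_p     = [-2.0024]
With p = 1 this is the single equation gamma(0) phi_1 = gamma(1):
  phi_hat_1 = gamma(1) / gamma(0) = -2.0024 / 2.5638 = -0.7810.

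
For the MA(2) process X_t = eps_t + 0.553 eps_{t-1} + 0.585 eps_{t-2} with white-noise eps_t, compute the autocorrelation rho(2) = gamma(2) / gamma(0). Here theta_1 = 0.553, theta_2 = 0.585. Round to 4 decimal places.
\rho(2) = 0.3550

For an MA(q) process with theta_0 = 1, the autocovariance is
  gamma(k) = sigma^2 * sum_{i=0..q-k} theta_i * theta_{i+k},
and rho(k) = gamma(k) / gamma(0). Sigma^2 cancels.
  numerator   = (1)*(0.585) = 0.585.
  denominator = (1)^2 + (0.553)^2 + (0.585)^2 = 1.648034.
  rho(2) = 0.585 / 1.648034 = 0.3550.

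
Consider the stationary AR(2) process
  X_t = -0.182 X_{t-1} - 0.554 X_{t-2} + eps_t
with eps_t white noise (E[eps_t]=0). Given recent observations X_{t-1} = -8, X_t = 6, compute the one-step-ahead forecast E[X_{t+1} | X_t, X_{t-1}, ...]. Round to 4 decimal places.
E[X_{t+1} \mid \mathcal F_t] = 3.3400

For an AR(p) model X_t = c + sum_i phi_i X_{t-i} + eps_t, the
one-step-ahead conditional mean is
  E[X_{t+1} | X_t, ...] = c + sum_i phi_i X_{t+1-i}.
Substitute known values:
  E[X_{t+1} | ...] = (-0.182) * (6) + (-0.554) * (-8)
                   = 3.3400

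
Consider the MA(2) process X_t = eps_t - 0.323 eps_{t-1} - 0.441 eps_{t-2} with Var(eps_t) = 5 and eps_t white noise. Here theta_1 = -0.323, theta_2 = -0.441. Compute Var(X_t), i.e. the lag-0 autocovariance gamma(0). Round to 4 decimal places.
\gamma(0) = 6.4941

For an MA(q) process X_t = eps_t + sum_i theta_i eps_{t-i} with
Var(eps_t) = sigma^2, the variance is
  gamma(0) = sigma^2 * (1 + sum_i theta_i^2).
  sum_i theta_i^2 = (-0.323)^2 + (-0.441)^2 = 0.104329 + 0.194481 = 0.29881.
  gamma(0) = 5 * (1 + 0.29881) = 5 * 1.29881 = 6.49405, which rounds to 6.4941.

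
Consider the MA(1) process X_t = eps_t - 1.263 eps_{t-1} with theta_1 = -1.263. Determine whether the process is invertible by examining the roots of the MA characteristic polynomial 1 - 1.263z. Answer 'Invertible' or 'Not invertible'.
\text{Not invertible}

The MA(q) characteristic polynomial is P(z) = 1 - 1.263z.
Invertibility requires all roots to lie outside the unit circle, i.e. |z| > 1 for every root.
This is linear in z: 1 + (-1.263) z = 0  =>  z = -1/(-1.263) = 0.791766,  |z| = 0.791766.
Moduli of all roots: 0.7918.
All moduli strictly greater than 1? No.
Verdict: Not invertible.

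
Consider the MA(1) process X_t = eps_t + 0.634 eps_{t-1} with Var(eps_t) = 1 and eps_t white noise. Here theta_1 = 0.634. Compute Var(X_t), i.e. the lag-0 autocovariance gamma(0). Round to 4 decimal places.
\gamma(0) = 1.4020

For an MA(q) process X_t = eps_t + sum_i theta_i eps_{t-i} with
Var(eps_t) = sigma^2, the variance is
  gamma(0) = sigma^2 * (1 + sum_i theta_i^2).
  sum_i theta_i^2 = (0.634)^2 = 0.401956.
  gamma(0) = 1 * (1 + 0.401956) = 1 * 1.401956 = 1.401956, which rounds to 1.4020.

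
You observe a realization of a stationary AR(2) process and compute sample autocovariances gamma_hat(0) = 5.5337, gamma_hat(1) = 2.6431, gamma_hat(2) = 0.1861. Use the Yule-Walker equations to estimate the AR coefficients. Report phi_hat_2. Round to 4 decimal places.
\hat\phi_{2} = -0.2520

The Yule-Walker equations for an AR(p) process read, in matrix form,
  Gamma_p phi = r_p,   with   (Gamma_p)_{ij} = gamma(|i - j|),
                       (r_p)_i = gamma(i),   i,j = 1..p.
Substitute the sample gammas (Toeplitz matrix and right-hand side of size 2):
  Gamma_p = [[5.5337, 2.6431], [2.6431, 5.5337]]
  r_p     = [2.6431, 0.1861]
Written out:
  5.5337 phi_1 + 2.6431 phi_2 = 2.6431
  2.6431 phi_1 + 5.5337 phi_2 = 0.1861
Solve by Cramer's rule:
  det = gamma(0)^2 - gamma(1)^2 = (5.5337)^2 - (2.6431)^2 = 30.62183569 - 6.98597761 = 23.63585808
  phi_hat_1 = [gamma(1) gamma(0) - gamma(1) gamma(2)] / det = [(2.6431)(5.5337) - (2.6431)(0.1861)] / 23.63585808 = 14.13424156 / 23.63585808 = 0.598
  phi_hat_2 = [gamma(0) gamma(2) - gamma(1)^2] / det = [(5.5337)(0.1861) - (2.6431)^2] / 23.63585808 = -5.95615604 / 23.63585808 = -0.252
So phi_hat = [0.5980, -0.2520].
Therefore phi_hat_2 = -0.2520.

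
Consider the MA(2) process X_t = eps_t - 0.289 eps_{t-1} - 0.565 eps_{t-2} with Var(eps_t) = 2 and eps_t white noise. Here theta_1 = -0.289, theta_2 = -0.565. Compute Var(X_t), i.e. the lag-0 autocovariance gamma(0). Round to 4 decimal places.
\gamma(0) = 2.8055

For an MA(q) process X_t = eps_t + sum_i theta_i eps_{t-i} with
Var(eps_t) = sigma^2, the variance is
  gamma(0) = sigma^2 * (1 + sum_i theta_i^2).
  sum_i theta_i^2 = (-0.289)^2 + (-0.565)^2 = 0.083521 + 0.319225 = 0.402746.
  gamma(0) = 2 * (1 + 0.402746) = 2 * 1.402746 = 2.805492, which rounds to 2.8055.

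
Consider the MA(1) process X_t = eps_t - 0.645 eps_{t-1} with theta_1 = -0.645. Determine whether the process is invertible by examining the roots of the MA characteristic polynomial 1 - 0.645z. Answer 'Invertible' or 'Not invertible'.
\text{Invertible}

The MA(q) characteristic polynomial is P(z) = 1 - 0.645z.
Invertibility requires all roots to lie outside the unit circle, i.e. |z| > 1 for every root.
This is linear in z: 1 + (-0.645) z = 0  =>  z = -1/(-0.645) = 1.550388,  |z| = 1.550388.
Moduli of all roots: 1.5504.
All moduli strictly greater than 1? Yes.
Verdict: Invertible.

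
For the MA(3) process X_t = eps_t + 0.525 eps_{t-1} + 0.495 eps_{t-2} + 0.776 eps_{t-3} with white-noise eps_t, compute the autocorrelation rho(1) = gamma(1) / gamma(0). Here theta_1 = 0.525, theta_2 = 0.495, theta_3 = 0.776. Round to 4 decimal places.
\rho(1) = 0.5507

For an MA(q) process with theta_0 = 1, the autocovariance is
  gamma(k) = sigma^2 * sum_{i=0..q-k} theta_i * theta_{i+k},
and rho(k) = gamma(k) / gamma(0). Sigma^2 cancels.
  numerator   = (1)*(0.525) + (0.525)*(0.495) + (0.495)*(0.776) = 1.168995.
  denominator = (1)^2 + (0.525)^2 + (0.495)^2 + (0.776)^2 = 2.122826.
  rho(1) = 1.168995 / 2.122826 = 0.5507.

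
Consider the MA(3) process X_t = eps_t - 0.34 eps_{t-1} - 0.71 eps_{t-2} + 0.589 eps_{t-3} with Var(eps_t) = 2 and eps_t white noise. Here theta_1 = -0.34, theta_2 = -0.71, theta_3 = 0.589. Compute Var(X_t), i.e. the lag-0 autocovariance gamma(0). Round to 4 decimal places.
\gamma(0) = 3.9332

For an MA(q) process X_t = eps_t + sum_i theta_i eps_{t-i} with
Var(eps_t) = sigma^2, the variance is
  gamma(0) = sigma^2 * (1 + sum_i theta_i^2).
  sum_i theta_i^2 = (-0.34)^2 + (-0.71)^2 + (0.589)^2 = 0.1156 + 0.5041 + 0.346921 = 0.966621.
  gamma(0) = 2 * (1 + 0.966621) = 2 * 1.966621 = 3.933242, which rounds to 3.9332.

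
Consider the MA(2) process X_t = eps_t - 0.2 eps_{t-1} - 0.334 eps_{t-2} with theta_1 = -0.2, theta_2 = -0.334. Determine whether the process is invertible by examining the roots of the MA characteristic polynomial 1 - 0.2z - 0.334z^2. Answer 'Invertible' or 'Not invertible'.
\text{Invertible}

The MA(q) characteristic polynomial is P(z) = 1 - 0.2z - 0.334z^2.
Invertibility requires all roots to lie outside the unit circle, i.e. |z| > 1 for every root.
Set 1 + (-0.2) z + (-0.334) z^2 = 0, i.e. a z^2 + b z + c = 0 with a = -0.334, b = -0.2, c = 1.
Discriminant D = b^2 - 4ac = (-0.2)^2 - 4*(-0.334)*1 = 0.04 - (-1.336) = 1.376.
D >= 0, so the roots are real: z = (-b +/- sqrt(D)) / (2a) = (0.2 +/- 1.17303) / (-0.668).
  z_1 = (0.2 + 1.17303) / (-0.668) = -2.0554,   |z_1| = 2.0554.
  z_2 = (0.2 - 1.17303) / (-0.668) = 1.4566,   |z_2| = 1.4566.
Moduli of all roots: 2.0554, 1.4566.
All moduli strictly greater than 1? Yes.
Verdict: Invertible.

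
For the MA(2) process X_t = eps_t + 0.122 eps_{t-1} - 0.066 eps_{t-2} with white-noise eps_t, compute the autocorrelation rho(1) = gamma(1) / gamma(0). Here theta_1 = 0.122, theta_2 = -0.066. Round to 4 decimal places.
\rho(1) = 0.1118

For an MA(q) process with theta_0 = 1, the autocovariance is
  gamma(k) = sigma^2 * sum_{i=0..q-k} theta_i * theta_{i+k},
and rho(k) = gamma(k) / gamma(0). Sigma^2 cancels.
  numerator   = (1)*(0.122) + (0.122)*(-0.066) = 0.113948.
  denominator = (1)^2 + (0.122)^2 + (-0.066)^2 = 1.01924.
  rho(1) = 0.113948 / 1.01924 = 0.1118.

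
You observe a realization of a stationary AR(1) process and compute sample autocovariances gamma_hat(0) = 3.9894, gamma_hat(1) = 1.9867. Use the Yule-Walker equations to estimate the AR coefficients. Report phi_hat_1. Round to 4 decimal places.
\hat\phi_{1} = 0.4980

The Yule-Walker equations for an AR(p) process read, in matrix form,
  Gamma_p phi = r_p,   with   (Gamma_p)_{ij} = gamma(|i - j|),
                       (r_p)_i = gamma(i),   i,j = 1..p.
Substitute the sample gammas (Toeplitz matrix and right-hand side of size 1):
  Gamma_p = [[3.9894]]
  r_p     = [1.9867]
With p = 1 this is the single equation gamma(0) phi_1 = gamma(1):
  phi_hat_1 = gamma(1) / gamma(0) = 1.9867 / 3.9894 = 0.4980.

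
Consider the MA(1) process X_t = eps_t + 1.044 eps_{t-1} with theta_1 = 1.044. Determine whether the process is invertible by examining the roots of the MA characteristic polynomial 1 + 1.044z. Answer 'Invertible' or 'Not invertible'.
\text{Not invertible}

The MA(q) characteristic polynomial is P(z) = 1 + 1.044z.
Invertibility requires all roots to lie outside the unit circle, i.e. |z| > 1 for every root.
This is linear in z: 1 + (1.044) z = 0  =>  z = -1/(1.044) = -0.957854,  |z| = 0.957854.
Moduli of all roots: 0.9579.
All moduli strictly greater than 1? No.
Verdict: Not invertible.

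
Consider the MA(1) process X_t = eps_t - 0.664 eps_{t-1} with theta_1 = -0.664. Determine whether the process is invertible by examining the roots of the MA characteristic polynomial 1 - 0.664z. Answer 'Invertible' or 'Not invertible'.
\text{Invertible}

The MA(q) characteristic polynomial is P(z) = 1 - 0.664z.
Invertibility requires all roots to lie outside the unit circle, i.e. |z| > 1 for every root.
This is linear in z: 1 + (-0.664) z = 0  =>  z = -1/(-0.664) = 1.506024,  |z| = 1.506024.
Moduli of all roots: 1.5060.
All moduli strictly greater than 1? Yes.
Verdict: Invertible.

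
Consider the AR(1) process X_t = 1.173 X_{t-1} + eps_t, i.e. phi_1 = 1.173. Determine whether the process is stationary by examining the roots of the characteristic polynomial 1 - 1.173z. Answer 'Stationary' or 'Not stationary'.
\text{Not stationary}

The AR(p) characteristic polynomial is P(z) = 1 - 1.173z.
Stationarity requires all roots to lie outside the unit circle, i.e. |z| > 1 for every root.
This is linear in z: 1 + (-1.173) z = 0  =>  z = -1/(-1.173) = 0.852515,  |z| = 0.852515.
Moduli of all roots: 0.8525.
All moduli strictly greater than 1? No.
Verdict: Not stationary.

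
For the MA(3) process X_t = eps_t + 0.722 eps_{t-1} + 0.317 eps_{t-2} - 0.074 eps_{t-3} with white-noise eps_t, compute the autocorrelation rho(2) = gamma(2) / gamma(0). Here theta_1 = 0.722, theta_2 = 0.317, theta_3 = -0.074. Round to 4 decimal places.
\rho(2) = 0.1620

For an MA(q) process with theta_0 = 1, the autocovariance is
  gamma(k) = sigma^2 * sum_{i=0..q-k} theta_i * theta_{i+k},
and rho(k) = gamma(k) / gamma(0). Sigma^2 cancels.
  numerator   = (1)*(0.317) + (0.722)*(-0.074) = 0.263572.
  denominator = (1)^2 + (0.722)^2 + (0.317)^2 + (-0.074)^2 = 1.627249.
  rho(2) = 0.263572 / 1.627249 = 0.1620.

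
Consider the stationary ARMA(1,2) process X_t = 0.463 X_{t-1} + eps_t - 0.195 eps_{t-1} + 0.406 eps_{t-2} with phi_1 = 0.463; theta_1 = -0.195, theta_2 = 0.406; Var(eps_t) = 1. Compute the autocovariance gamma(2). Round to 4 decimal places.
\gamma(2) = 0.6725

Multiply the model equation by X_{t-k} and take expectations. With theta_0 = psi_0 = 1 and psi_j the MA(infinity) weights, this gives
  gamma(k) - sum_i phi_i gamma(k-i) = c_k,
  c_k = sigma^2 * sum_{j=k..q} theta_j psi_{j-k}   (c_k = 0 for k > q),
using gamma(-m) = gamma(m).
psi-weights needed (psi_j = theta_j + sum_i phi_i psi_{j-i}):
  psi_1 = theta_1 + phi_1 = -0.195 + (0.463) = 0.268
  psi_2 = theta_2 + phi_1 psi_1 = 0.406 + (0.463)(0.268) = 0.530084
Right-hand sides:
  c_0 = sigma^2 (1 + theta_1 psi_1 + theta_2 psi_2) = 1 * (1 + (-0.195)(0.268) + (0.406)(0.530084)) = 1 * 1.162954 = 1.162954
  c_1 = sigma^2 (theta_1 + theta_2 psi_1) = 1 * (-0.195 + (0.406)(0.268)) = -0.086192
  c_2 = sigma^2 theta_2 = 1 * (0.406) = 0.406
Equations for k = 0 and k = 1 (AR order 1):
  gamma(0) = phi_1 gamma(1) + c_0
  gamma(1) = phi_1 gamma(0) + c_1
Substituting the second into the first: gamma(0) (1 - phi_1^2) = c_0 + phi_1 c_1, so
  gamma(0) = (c_0 + phi_1 c_1) / (1 - phi_1^2) = (1.162954 + (0.463)(-0.086192)) / (1 - (0.463)^2) = 1.123047 / 0.785631 = 1.429484.
  gamma(1) = phi_1 gamma(0) + c_1 = (0.463)(1.429484) + (-0.086192) = 0.575659.
For k = 2: gamma(2) = phi_1 gamma(1) + c_2
  = (0.463)(0.575659) + (0.406) = 0.67253.
Therefore gamma(2) = 0.6725 (to 4 decimal places).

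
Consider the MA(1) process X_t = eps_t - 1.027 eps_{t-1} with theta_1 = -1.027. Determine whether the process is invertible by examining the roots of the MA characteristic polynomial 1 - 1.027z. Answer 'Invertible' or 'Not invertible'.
\text{Not invertible}

The MA(q) characteristic polynomial is P(z) = 1 - 1.027z.
Invertibility requires all roots to lie outside the unit circle, i.e. |z| > 1 for every root.
This is linear in z: 1 + (-1.027) z = 0  =>  z = -1/(-1.027) = 0.97371,  |z| = 0.97371.
Moduli of all roots: 0.9737.
All moduli strictly greater than 1? No.
Verdict: Not invertible.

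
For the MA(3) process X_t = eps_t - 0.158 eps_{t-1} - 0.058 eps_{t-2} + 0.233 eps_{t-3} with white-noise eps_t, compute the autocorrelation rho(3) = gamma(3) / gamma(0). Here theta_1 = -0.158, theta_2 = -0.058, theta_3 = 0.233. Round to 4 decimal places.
\rho(3) = 0.2152

For an MA(q) process with theta_0 = 1, the autocovariance is
  gamma(k) = sigma^2 * sum_{i=0..q-k} theta_i * theta_{i+k},
and rho(k) = gamma(k) / gamma(0). Sigma^2 cancels.
  numerator   = (1)*(0.233) = 0.233.
  denominator = (1)^2 + (-0.158)^2 + (-0.058)^2 + (0.233)^2 = 1.082617.
  rho(3) = 0.233 / 1.082617 = 0.2152.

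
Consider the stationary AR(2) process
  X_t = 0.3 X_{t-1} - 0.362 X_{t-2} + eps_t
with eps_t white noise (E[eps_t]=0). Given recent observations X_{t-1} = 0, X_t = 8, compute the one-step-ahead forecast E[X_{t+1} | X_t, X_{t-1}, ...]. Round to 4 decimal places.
E[X_{t+1} \mid \mathcal F_t] = 2.4000

For an AR(p) model X_t = c + sum_i phi_i X_{t-i} + eps_t, the
one-step-ahead conditional mean is
  E[X_{t+1} | X_t, ...] = c + sum_i phi_i X_{t+1-i}.
Substitute known values:
  E[X_{t+1} | ...] = (0.3) * (8) + (-0.362) * (0)
                   = 2.4000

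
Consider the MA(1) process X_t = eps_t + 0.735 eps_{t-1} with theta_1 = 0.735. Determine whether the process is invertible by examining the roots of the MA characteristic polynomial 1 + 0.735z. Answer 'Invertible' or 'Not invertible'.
\text{Invertible}

The MA(q) characteristic polynomial is P(z) = 1 + 0.735z.
Invertibility requires all roots to lie outside the unit circle, i.e. |z| > 1 for every root.
This is linear in z: 1 + (0.735) z = 0  =>  z = -1/(0.735) = -1.360544,  |z| = 1.360544.
Moduli of all roots: 1.3605.
All moduli strictly greater than 1? Yes.
Verdict: Invertible.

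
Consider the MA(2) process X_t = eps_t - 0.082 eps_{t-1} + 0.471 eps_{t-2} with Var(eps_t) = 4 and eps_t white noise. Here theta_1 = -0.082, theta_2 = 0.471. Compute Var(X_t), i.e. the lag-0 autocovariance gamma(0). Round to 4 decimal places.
\gamma(0) = 4.9143

For an MA(q) process X_t = eps_t + sum_i theta_i eps_{t-i} with
Var(eps_t) = sigma^2, the variance is
  gamma(0) = sigma^2 * (1 + sum_i theta_i^2).
  sum_i theta_i^2 = (-0.082)^2 + (0.471)^2 = 0.006724 + 0.221841 = 0.228565.
  gamma(0) = 4 * (1 + 0.228565) = 4 * 1.228565 = 4.91426, which rounds to 4.9143.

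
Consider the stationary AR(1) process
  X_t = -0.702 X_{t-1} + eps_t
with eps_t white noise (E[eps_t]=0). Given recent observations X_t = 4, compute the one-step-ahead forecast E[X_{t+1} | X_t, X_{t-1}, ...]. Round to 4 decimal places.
E[X_{t+1} \mid \mathcal F_t] = -2.8080

For an AR(p) model X_t = c + sum_i phi_i X_{t-i} + eps_t, the
one-step-ahead conditional mean is
  E[X_{t+1} | X_t, ...] = c + sum_i phi_i X_{t+1-i}.
Substitute known values:
  E[X_{t+1} | ...] = (-0.702) * (4)
                   = -2.8080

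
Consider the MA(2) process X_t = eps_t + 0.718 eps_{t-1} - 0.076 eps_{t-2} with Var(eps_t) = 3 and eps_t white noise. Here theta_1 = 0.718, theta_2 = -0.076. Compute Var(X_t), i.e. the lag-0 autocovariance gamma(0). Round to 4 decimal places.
\gamma(0) = 4.5639

For an MA(q) process X_t = eps_t + sum_i theta_i eps_{t-i} with
Var(eps_t) = sigma^2, the variance is
  gamma(0) = sigma^2 * (1 + sum_i theta_i^2).
  sum_i theta_i^2 = (0.718)^2 + (-0.076)^2 = 0.515524 + 0.005776 = 0.5213.
  gamma(0) = 3 * (1 + 0.5213) = 3 * 1.5213 = 4.5639.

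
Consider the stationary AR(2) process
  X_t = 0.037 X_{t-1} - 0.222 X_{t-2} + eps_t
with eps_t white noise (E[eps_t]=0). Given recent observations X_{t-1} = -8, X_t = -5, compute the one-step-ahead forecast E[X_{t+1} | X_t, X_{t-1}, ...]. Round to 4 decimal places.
E[X_{t+1} \mid \mathcal F_t] = 1.5910

For an AR(p) model X_t = c + sum_i phi_i X_{t-i} + eps_t, the
one-step-ahead conditional mean is
  E[X_{t+1} | X_t, ...] = c + sum_i phi_i X_{t+1-i}.
Substitute known values:
  E[X_{t+1} | ...] = (0.037) * (-5) + (-0.222) * (-8)
                   = 1.5910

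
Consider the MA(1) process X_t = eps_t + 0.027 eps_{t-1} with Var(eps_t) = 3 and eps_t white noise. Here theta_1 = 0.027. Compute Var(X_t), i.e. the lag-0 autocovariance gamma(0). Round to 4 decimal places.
\gamma(0) = 3.0022

For an MA(q) process X_t = eps_t + sum_i theta_i eps_{t-i} with
Var(eps_t) = sigma^2, the variance is
  gamma(0) = sigma^2 * (1 + sum_i theta_i^2).
  sum_i theta_i^2 = (0.027)^2 = 0.000729.
  gamma(0) = 3 * (1 + 0.000729) = 3 * 1.000729 = 3.002187, which rounds to 3.0022.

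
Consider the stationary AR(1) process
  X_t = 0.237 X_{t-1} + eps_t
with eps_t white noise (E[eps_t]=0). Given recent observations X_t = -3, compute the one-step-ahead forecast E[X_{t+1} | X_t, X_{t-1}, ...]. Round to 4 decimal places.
E[X_{t+1} \mid \mathcal F_t] = -0.7110

For an AR(p) model X_t = c + sum_i phi_i X_{t-i} + eps_t, the
one-step-ahead conditional mean is
  E[X_{t+1} | X_t, ...] = c + sum_i phi_i X_{t+1-i}.
Substitute known values:
  E[X_{t+1} | ...] = (0.237) * (-3)
                   = -0.7110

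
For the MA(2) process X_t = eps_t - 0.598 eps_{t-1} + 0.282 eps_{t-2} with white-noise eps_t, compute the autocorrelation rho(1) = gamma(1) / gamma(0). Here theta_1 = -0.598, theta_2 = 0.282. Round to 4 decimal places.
\rho(1) = -0.5335

For an MA(q) process with theta_0 = 1, the autocovariance is
  gamma(k) = sigma^2 * sum_{i=0..q-k} theta_i * theta_{i+k},
and rho(k) = gamma(k) / gamma(0). Sigma^2 cancels.
  numerator   = (1)*(-0.598) + (-0.598)*(0.282) = -0.766636.
  denominator = (1)^2 + (-0.598)^2 + (0.282)^2 = 1.437128.
  rho(1) = -0.766636 / 1.437128 = -0.5335.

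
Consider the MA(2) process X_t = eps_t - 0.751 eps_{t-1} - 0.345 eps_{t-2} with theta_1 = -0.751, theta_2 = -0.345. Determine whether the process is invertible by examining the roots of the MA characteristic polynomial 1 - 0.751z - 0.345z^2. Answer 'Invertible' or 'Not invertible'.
\text{Not invertible}

The MA(q) characteristic polynomial is P(z) = 1 - 0.751z - 0.345z^2.
Invertibility requires all roots to lie outside the unit circle, i.e. |z| > 1 for every root.
Set 1 + (-0.751) z + (-0.345) z^2 = 0, i.e. a z^2 + b z + c = 0 with a = -0.345, b = -0.751, c = 1.
Discriminant D = b^2 - 4ac = (-0.751)^2 - 4*(-0.345)*1 = 0.564001 - (-1.38) = 1.944001.
D >= 0, so the roots are real: z = (-b +/- sqrt(D)) / (2a) = (0.751 +/- 1.394274) / (-0.69).
  z_1 = (0.751 + 1.394274) / (-0.69) = -3.1091,   |z_1| = 3.1091.
  z_2 = (0.751 - 1.394274) / (-0.69) = 0.9323,   |z_2| = 0.9323.
Moduli of all roots: 3.1091, 0.9323.
All moduli strictly greater than 1? No.
Verdict: Not invertible.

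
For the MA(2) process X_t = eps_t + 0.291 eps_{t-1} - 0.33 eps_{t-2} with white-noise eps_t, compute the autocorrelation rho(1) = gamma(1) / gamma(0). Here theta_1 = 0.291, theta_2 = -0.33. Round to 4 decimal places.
\rho(1) = 0.1633

For an MA(q) process with theta_0 = 1, the autocovariance is
  gamma(k) = sigma^2 * sum_{i=0..q-k} theta_i * theta_{i+k},
and rho(k) = gamma(k) / gamma(0). Sigma^2 cancels.
  numerator   = (1)*(0.291) + (0.291)*(-0.33) = 0.19497.
  denominator = (1)^2 + (0.291)^2 + (-0.33)^2 = 1.193581.
  rho(1) = 0.19497 / 1.193581 = 0.1633.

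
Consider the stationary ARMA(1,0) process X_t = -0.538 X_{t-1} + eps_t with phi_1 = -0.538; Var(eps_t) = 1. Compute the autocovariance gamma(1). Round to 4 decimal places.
\gamma(1) = -0.7572

Multiply the model equation by X_{t-k} and take expectations. With theta_0 = psi_0 = 1 and psi_j the MA(infinity) weights, this gives
  gamma(k) - sum_i phi_i gamma(k-i) = c_k,
  c_k = sigma^2 * sum_{j=k..q} theta_j psi_{j-k}   (c_k = 0 for k > q),
using gamma(-m) = gamma(m).
Pure AR (q = 0): c_0 = sigma^2 = 1, c_k = 0 for k >= 1.
Equations for k = 0 and k = 1 (AR order 1):
  gamma(0) = phi_1 gamma(1) + c_0
  gamma(1) = phi_1 gamma(0) + c_1
Substituting the second into the first: gamma(0) (1 - phi_1^2) = c_0 + phi_1 c_1, so
  gamma(0) = c_0 / (1 - phi_1^2) = 1 / (1 - (-0.538)^2) = 1 / 0.710556 = 1.407349.
  gamma(1) = phi_1 gamma(0) = (-0.538)(1.407349) = -0.757154.
Therefore gamma(1) = -0.7572 (to 4 decimal places).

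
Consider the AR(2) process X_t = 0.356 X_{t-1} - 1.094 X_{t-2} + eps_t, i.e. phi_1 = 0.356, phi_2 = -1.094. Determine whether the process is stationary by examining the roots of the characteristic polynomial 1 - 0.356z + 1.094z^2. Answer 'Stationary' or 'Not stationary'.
\text{Not stationary}

The AR(p) characteristic polynomial is P(z) = 1 - 0.356z + 1.094z^2.
Stationarity requires all roots to lie outside the unit circle, i.e. |z| > 1 for every root.
Set 1 + (-0.356) z + (1.094) z^2 = 0, i.e. a z^2 + b z + c = 0 with a = 1.094, b = -0.356, c = 1.
Discriminant D = b^2 - 4ac = (-0.356)^2 - 4*(1.094)*1 = 0.126736 - (4.376) = -4.249264.
D < 0, so the roots are the complex-conjugate pair z = (-b +/- i sqrt(-D)) / (2a) = 0.1627 +/- 0.9421i.
For a conjugate pair |z|^2 = z * conj(z) = (product of roots) = c/a = 1/(1.094) = 0.914077, so |z| = sqrt(0.914077) = 0.9561 for both roots.
Moduli of all roots: 0.9561, 0.9561.
All moduli strictly greater than 1? No.
Verdict: Not stationary.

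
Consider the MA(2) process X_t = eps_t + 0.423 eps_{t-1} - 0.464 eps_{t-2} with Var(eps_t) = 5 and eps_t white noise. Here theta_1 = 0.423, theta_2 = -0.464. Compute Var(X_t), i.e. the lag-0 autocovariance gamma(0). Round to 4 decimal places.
\gamma(0) = 6.9711

For an MA(q) process X_t = eps_t + sum_i theta_i eps_{t-i} with
Var(eps_t) = sigma^2, the variance is
  gamma(0) = sigma^2 * (1 + sum_i theta_i^2).
  sum_i theta_i^2 = (0.423)^2 + (-0.464)^2 = 0.178929 + 0.215296 = 0.394225.
  gamma(0) = 5 * (1 + 0.394225) = 5 * 1.394225 = 6.971125, which rounds to 6.9711.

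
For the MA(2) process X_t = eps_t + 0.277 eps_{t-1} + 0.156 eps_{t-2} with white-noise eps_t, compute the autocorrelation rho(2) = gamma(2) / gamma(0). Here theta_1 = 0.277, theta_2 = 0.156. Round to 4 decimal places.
\rho(2) = 0.1417

For an MA(q) process with theta_0 = 1, the autocovariance is
  gamma(k) = sigma^2 * sum_{i=0..q-k} theta_i * theta_{i+k},
and rho(k) = gamma(k) / gamma(0). Sigma^2 cancels.
  numerator   = (1)*(0.156) = 0.156.
  denominator = (1)^2 + (0.277)^2 + (0.156)^2 = 1.101065.
  rho(2) = 0.156 / 1.101065 = 0.1417.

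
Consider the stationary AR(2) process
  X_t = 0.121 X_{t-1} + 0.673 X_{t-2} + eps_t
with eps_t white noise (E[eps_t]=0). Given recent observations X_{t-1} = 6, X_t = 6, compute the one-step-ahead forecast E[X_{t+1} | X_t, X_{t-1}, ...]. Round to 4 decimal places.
E[X_{t+1} \mid \mathcal F_t] = 4.7640

For an AR(p) model X_t = c + sum_i phi_i X_{t-i} + eps_t, the
one-step-ahead conditional mean is
  E[X_{t+1} | X_t, ...] = c + sum_i phi_i X_{t+1-i}.
Substitute known values:
  E[X_{t+1} | ...] = (0.121) * (6) + (0.673) * (6)
                   = 4.7640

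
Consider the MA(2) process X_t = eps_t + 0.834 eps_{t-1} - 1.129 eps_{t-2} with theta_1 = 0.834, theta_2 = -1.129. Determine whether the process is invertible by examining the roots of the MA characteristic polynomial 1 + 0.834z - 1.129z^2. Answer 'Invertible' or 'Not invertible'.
\text{Not invertible}

The MA(q) characteristic polynomial is P(z) = 1 + 0.834z - 1.129z^2.
Invertibility requires all roots to lie outside the unit circle, i.e. |z| > 1 for every root.
Set 1 + (0.834) z + (-1.129) z^2 = 0, i.e. a z^2 + b z + c = 0 with a = -1.129, b = 0.834, c = 1.
Discriminant D = b^2 - 4ac = (0.834)^2 - 4*(-1.129)*1 = 0.695556 - (-4.516) = 5.211556.
D >= 0, so the roots are real: z = (-b +/- sqrt(D)) / (2a) = (-0.834 +/- 2.282883) / (-2.258).
  z_1 = (-0.834 + 2.282883) / (-2.258) = -0.6417,   |z_1| = 0.6417.
  z_2 = (-0.834 - 2.282883) / (-2.258) = 1.3804,   |z_2| = 1.3804.
Moduli of all roots: 0.6417, 1.3804.
All moduli strictly greater than 1? No.
Verdict: Not invertible.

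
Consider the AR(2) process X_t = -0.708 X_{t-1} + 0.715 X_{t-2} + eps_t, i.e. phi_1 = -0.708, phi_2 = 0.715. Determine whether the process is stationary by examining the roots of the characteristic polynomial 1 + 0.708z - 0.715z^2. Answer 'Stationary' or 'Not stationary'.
\text{Not stationary}

The AR(p) characteristic polynomial is P(z) = 1 + 0.708z - 0.715z^2.
Stationarity requires all roots to lie outside the unit circle, i.e. |z| > 1 for every root.
Set 1 + (0.708) z + (-0.715) z^2 = 0, i.e. a z^2 + b z + c = 0 with a = -0.715, b = 0.708, c = 1.
Discriminant D = b^2 - 4ac = (0.708)^2 - 4*(-0.715)*1 = 0.501264 - (-2.86) = 3.361264.
D >= 0, so the roots are real: z = (-b +/- sqrt(D)) / (2a) = (-0.708 +/- 1.833375) / (-1.43).
  z_1 = (-0.708 + 1.833375) / (-1.43) = -0.787,   |z_1| = 0.787.
  z_2 = (-0.708 - 1.833375) / (-1.43) = 1.7772,   |z_2| = 1.7772.
Moduli of all roots: 0.7870, 1.7772.
All moduli strictly greater than 1? No.
Verdict: Not stationary.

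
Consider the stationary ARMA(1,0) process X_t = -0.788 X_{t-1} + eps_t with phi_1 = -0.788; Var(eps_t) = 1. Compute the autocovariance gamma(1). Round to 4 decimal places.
\gamma(1) = -2.0788

Multiply the model equation by X_{t-k} and take expectations. With theta_0 = psi_0 = 1 and psi_j the MA(infinity) weights, this gives
  gamma(k) - sum_i phi_i gamma(k-i) = c_k,
  c_k = sigma^2 * sum_{j=k..q} theta_j psi_{j-k}   (c_k = 0 for k > q),
using gamma(-m) = gamma(m).
Pure AR (q = 0): c_0 = sigma^2 = 1, c_k = 0 for k >= 1.
Equations for k = 0 and k = 1 (AR order 1):
  gamma(0) = phi_1 gamma(1) + c_0
  gamma(1) = phi_1 gamma(0) + c_1
Substituting the second into the first: gamma(0) (1 - phi_1^2) = c_0 + phi_1 c_1, so
  gamma(0) = c_0 / (1 - phi_1^2) = 1 / (1 - (-0.788)^2) = 1 / 0.379056 = 2.638133.
  gamma(1) = phi_1 gamma(0) = (-0.788)(2.638133) = -2.078849.
Therefore gamma(1) = -2.0788 (to 4 decimal places).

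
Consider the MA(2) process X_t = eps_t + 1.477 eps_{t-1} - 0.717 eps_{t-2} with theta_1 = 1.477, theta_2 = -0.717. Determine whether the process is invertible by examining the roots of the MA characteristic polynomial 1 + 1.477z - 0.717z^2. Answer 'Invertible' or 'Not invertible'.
\text{Not invertible}

The MA(q) characteristic polynomial is P(z) = 1 + 1.477z - 0.717z^2.
Invertibility requires all roots to lie outside the unit circle, i.e. |z| > 1 for every root.
Set 1 + (1.477) z + (-0.717) z^2 = 0, i.e. a z^2 + b z + c = 0 with a = -0.717, b = 1.477, c = 1.
Discriminant D = b^2 - 4ac = (1.477)^2 - 4*(-0.717)*1 = 2.181529 - (-2.868) = 5.049529.
D >= 0, so the roots are real: z = (-b +/- sqrt(D)) / (2a) = (-1.477 +/- 2.247116) / (-1.434).
  z_1 = (-1.477 + 2.247116) / (-1.434) = -0.537,   |z_1| = 0.537.
  z_2 = (-1.477 - 2.247116) / (-1.434) = 2.597,   |z_2| = 2.597.
Moduli of all roots: 0.5370, 2.5970.
All moduli strictly greater than 1? No.
Verdict: Not invertible.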